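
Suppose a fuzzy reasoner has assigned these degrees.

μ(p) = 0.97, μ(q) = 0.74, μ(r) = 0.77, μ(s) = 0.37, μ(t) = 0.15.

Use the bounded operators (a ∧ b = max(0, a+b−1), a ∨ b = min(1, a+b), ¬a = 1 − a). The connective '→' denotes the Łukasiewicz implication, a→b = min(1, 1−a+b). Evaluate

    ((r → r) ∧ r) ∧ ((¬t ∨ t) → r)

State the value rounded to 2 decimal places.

r → r  [Łukasiewicz: min(1, 1−a+b)] with a=0.77, b=0.77 → 1.00
(r → r) ∧ r = max(0, a+b−1) on (1.00, 0.77) = 0.77
¬t = 1 − 0.15 = 0.85
¬t ∨ t = min(1, a+b) on (0.85, 0.15) = 1.00
(¬t ∨ t) → r  [Łukasiewicz: min(1, 1−a+b)] with a=1.00, b=0.77 → 0.77
((r → r) ∧ r) ∧ ((¬t ∨ t) → r) = max(0, a+b−1) on (0.77, 0.77) = 0.54

0.54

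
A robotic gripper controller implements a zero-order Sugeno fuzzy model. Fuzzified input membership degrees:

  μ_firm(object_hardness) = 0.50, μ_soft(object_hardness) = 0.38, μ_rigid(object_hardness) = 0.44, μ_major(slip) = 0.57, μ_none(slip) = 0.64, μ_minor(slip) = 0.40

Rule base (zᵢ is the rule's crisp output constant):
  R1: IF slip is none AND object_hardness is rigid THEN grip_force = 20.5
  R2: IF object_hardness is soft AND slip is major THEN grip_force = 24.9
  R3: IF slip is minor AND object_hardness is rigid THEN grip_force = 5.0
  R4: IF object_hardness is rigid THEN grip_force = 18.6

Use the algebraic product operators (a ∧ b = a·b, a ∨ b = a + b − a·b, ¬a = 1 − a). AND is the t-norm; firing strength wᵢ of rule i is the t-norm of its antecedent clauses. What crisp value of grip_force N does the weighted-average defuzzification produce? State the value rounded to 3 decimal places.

R1 (z=20.5): none=0.64, rigid=0.44; AND[a·b] → w = 0.2816
R2 (z=24.9): soft=0.38, major=0.57; AND[a·b] → w = 0.2166
R3 (z=5.0): minor=0.40, rigid=0.44; AND[a·b] → w = 0.1760
R4 (z=18.6): rigid=0.44 → w = 0.4400
Weighted average = (0.2816·20.5 + 0.2166·24.9 + 0.1760·5.0 + 0.4400·18.6) / (0.2816 + 0.2166 + 0.1760 + 0.4400)
  = 20.2301 / 1.1142 = 18.157

18.157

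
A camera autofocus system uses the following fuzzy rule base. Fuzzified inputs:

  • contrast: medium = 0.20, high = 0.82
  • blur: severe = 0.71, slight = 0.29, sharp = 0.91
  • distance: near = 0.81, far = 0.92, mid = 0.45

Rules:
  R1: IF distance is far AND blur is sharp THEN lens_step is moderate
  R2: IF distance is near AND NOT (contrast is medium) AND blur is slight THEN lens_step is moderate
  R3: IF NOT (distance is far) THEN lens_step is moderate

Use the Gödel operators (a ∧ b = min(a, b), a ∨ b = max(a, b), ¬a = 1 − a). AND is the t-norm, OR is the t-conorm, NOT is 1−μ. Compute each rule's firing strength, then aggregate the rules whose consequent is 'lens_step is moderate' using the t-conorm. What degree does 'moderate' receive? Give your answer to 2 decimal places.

R1: far=0.92, sharp=0.91; AND[min(a, b)] → w = 0.91
R2: near=0.81, ¬medium=1−0.20=0.80, slight=0.29; AND[min(a, b)] → w = 0.29
R3: ¬far=1−0.92=0.08 → w = 0.08
Rules with consequent 'moderate': {R1, R2, R3} → strengths 0.91, 0.29, 0.08
Aggregate via t-conorm [max(a, b)]: 0.91

0.91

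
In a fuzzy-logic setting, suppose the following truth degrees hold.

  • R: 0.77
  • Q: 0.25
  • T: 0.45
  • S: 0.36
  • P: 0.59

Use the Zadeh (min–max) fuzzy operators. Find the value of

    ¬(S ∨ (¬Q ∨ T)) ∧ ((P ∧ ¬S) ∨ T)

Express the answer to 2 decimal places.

¬Q = 1 − 0.25 = 0.75
¬Q ∨ T = max(a, b) on (0.75, 0.45) = 0.75
S ∨ (¬Q ∨ T) = max(a, b) on (0.36, 0.75) = 0.75
¬(S ∨ (¬Q ∨ T)) = 1 − 0.75 = 0.25
¬S = 1 − 0.36 = 0.64
P ∧ ¬S = min(a, b) on (0.59, 0.64) = 0.59
(P ∧ ¬S) ∨ T = max(a, b) on (0.59, 0.45) = 0.59
¬(S ∨ (¬Q ∨ T)) ∧ ((P ∧ ¬S) ∨ T) = min(a, b) on (0.25, 0.59) = 0.25

0.25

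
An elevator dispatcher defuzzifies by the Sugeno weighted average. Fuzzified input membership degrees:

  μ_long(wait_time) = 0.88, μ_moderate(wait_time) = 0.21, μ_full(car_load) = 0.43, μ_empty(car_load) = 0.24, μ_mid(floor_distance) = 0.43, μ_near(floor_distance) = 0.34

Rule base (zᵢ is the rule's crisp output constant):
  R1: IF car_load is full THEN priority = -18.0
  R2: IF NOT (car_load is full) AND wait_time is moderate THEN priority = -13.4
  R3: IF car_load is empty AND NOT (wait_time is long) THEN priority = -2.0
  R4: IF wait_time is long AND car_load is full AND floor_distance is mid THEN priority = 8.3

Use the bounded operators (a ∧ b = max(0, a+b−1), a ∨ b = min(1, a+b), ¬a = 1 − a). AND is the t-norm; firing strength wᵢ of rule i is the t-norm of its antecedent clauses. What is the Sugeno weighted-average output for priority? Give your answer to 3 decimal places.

R1 (z=-18.0): full=0.43 → w = 0.43
R2 (z=-13.4): ¬full=1−0.43=0.57, moderate=0.21; AND[max(0, a+b−1)] → w = 0.00
R3 (z=-2.0): empty=0.24, ¬long=1−0.88=0.12; AND[max(0, a+b−1)] → w = 0.00
R4 (z=8.3): long=0.88, full=0.43, mid=0.43; AND[max(0, a+b−1)] → w = 0.00
Weighted average = (0.43·-18.0 + 0.00·-13.4 + 0.00·-2.0 + 0.00·8.3) / (0.43 + 0.00 + 0.00 + 0.00)
  = -7.7400 / 0.4300 = -18.000

-18.000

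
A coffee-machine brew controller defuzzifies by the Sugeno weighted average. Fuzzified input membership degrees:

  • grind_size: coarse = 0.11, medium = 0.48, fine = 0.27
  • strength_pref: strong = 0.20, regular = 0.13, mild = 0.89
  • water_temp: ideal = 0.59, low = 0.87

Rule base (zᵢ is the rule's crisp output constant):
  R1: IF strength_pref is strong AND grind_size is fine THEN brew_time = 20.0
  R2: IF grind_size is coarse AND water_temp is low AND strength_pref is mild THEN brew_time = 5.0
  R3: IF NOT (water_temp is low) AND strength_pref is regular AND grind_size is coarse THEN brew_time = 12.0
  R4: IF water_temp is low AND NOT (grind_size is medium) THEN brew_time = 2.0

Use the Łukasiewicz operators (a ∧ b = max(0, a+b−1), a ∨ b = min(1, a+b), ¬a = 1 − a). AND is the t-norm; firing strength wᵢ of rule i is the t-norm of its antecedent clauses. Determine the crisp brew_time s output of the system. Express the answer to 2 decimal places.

R1 (z=20.0): strong=0.20, fine=0.27; AND[max(0, a+b−1)] → w = 0.00
R2 (z=5.0): coarse=0.11, low=0.87, mild=0.89; AND[max(0, a+b−1)] → w = 0.00
R3 (z=12.0): ¬low=1−0.87=0.13, regular=0.13, coarse=0.11; AND[max(0, a+b−1)] → w = 0.00
R4 (z=2.0): low=0.87, ¬medium=1−0.48=0.52; AND[max(0, a+b−1)] → w = 0.39
Weighted average = (0.00·20.0 + 0.00·5.0 + 0.00·12.0 + 0.39·2.0) / (0.00 + 0.00 + 0.00 + 0.39)
  = 0.7800 / 0.3900 = 2.00

2.00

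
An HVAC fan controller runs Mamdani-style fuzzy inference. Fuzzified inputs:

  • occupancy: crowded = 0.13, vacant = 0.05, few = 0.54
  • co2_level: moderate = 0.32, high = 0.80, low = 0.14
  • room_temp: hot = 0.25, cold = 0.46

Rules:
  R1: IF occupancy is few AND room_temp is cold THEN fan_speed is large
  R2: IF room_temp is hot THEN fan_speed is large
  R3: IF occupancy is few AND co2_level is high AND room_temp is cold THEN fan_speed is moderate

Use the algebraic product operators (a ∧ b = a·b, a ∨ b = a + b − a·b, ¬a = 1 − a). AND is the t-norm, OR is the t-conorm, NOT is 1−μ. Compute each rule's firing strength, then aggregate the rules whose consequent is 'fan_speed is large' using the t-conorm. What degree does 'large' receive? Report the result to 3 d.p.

R1: few=0.54, cold=0.46; AND[a·b] → w = 0.2484
R2: hot=0.25 → w = 0.2500
R3: few=0.54, high=0.80, cold=0.46; AND[a·b] → w = 0.1987
Rules with consequent 'large': {R1, R2} → strengths 0.2484, 0.2500
Aggregate via t-conorm [a + b − a·b]: 0.4363

0.436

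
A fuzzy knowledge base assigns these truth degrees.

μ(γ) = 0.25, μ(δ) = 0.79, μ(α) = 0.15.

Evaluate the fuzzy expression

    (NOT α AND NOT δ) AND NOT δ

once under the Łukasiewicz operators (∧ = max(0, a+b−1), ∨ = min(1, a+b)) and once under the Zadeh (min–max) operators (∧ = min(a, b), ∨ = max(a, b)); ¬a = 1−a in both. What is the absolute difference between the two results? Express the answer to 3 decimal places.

Under Łukasiewicz:
  NOT α = 1 − 0.15 = 0.85
  NOT δ = 1 − 0.79 = 0.21
  NOT α AND NOT δ = max(0, a+b−1) on (0.85, 0.21) = 0.06
  NOT δ = 1 − 0.79 = 0.21
  (NOT α AND NOT δ) AND NOT δ = max(0, a+b−1) on (0.06, 0.21) = 0.00
  → value = 0.0000
Under Zadeh (min–max):
  NOT α = 1 − 0.15 = 0.85
  NOT δ = 1 − 0.79 = 0.21
  NOT α AND NOT δ = min(a, b) on (0.85, 0.21) = 0.21
  NOT δ = 1 − 0.79 = 0.21
  (NOT α AND NOT δ) AND NOT δ = min(a, b) on (0.21, 0.21) = 0.21
  → value = 0.2100
|0.0000 − 0.2100| = 0.210

0.210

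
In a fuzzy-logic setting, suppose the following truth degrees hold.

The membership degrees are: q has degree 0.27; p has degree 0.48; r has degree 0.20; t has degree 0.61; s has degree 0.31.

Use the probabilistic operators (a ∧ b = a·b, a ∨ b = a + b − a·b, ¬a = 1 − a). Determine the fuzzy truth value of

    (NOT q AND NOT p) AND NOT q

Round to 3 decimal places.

0.277

NOT q = 1 − 0.2700 = 0.7300
NOT p = 1 − 0.4800 = 0.5200
NOT q AND NOT p = a·b on (0.7300, 0.5200) = 0.3796
NOT q = 1 − 0.2700 = 0.7300
(NOT q AND NOT p) AND NOT q = a·b on (0.3796, 0.7300) = 0.2771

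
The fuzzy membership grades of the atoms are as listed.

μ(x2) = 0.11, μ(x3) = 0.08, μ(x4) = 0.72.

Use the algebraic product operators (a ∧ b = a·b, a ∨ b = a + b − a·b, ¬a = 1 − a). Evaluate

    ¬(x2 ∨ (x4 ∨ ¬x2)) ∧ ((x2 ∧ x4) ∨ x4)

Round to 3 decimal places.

¬x2 = 1 − 0.1100 = 0.8900
x4 ∨ ¬x2 = a + b − a·b on (0.7200, 0.8900) = 0.9692
x2 ∨ (x4 ∨ ¬x2) = a + b − a·b on (0.1100, 0.9692) = 0.9726
¬(x2 ∨ (x4 ∨ ¬x2)) = 1 − 0.9726 = 0.0274
x2 ∧ x4 = a·b on (0.1100, 0.7200) = 0.0792
(x2 ∧ x4) ∨ x4 = a + b − a·b on (0.0792, 0.7200) = 0.7422
¬(x2 ∨ (x4 ∨ ¬x2)) ∧ ((x2 ∧ x4) ∨ x4) = a·b on (0.0274, 0.7422) = 0.0203

0.020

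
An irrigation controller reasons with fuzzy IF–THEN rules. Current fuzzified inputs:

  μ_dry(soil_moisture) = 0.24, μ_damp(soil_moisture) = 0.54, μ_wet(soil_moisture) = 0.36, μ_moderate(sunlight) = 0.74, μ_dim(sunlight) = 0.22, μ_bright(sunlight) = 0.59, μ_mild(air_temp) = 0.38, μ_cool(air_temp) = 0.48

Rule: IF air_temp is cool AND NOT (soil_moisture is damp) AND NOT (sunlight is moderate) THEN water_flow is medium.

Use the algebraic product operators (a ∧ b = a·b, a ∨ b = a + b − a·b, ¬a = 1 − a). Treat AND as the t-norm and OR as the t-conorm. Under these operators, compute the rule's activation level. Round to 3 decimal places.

firing strength: cool=0.48, ¬damp=1−0.54=0.46, ¬moderate=1−0.74=0.26; AND[a·b] → w = 0.0574

0.057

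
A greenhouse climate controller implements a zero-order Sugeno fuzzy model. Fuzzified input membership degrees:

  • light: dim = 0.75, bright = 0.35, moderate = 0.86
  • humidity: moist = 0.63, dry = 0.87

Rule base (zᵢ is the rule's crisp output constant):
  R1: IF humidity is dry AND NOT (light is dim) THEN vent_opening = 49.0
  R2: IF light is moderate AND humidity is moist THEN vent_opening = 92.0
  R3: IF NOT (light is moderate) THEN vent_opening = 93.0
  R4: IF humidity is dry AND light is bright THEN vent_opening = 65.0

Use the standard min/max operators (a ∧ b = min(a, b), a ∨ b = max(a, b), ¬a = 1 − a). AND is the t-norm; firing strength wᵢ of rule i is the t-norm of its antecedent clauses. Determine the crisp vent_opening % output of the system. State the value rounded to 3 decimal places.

77.358

R1 (z=49.0): dry=0.87, ¬dim=1−0.75=0.25; AND[min(a, b)] → w = 0.25
R2 (z=92.0): moderate=0.86, moist=0.63; AND[min(a, b)] → w = 0.63
R3 (z=93.0): ¬moderate=1−0.86=0.14 → w = 0.14
R4 (z=65.0): dry=0.87, bright=0.35; AND[min(a, b)] → w = 0.35
Weighted average = (0.25·49.0 + 0.63·92.0 + 0.14·93.0 + 0.35·65.0) / (0.25 + 0.63 + 0.14 + 0.35)
  = 105.9800 / 1.3700 = 77.358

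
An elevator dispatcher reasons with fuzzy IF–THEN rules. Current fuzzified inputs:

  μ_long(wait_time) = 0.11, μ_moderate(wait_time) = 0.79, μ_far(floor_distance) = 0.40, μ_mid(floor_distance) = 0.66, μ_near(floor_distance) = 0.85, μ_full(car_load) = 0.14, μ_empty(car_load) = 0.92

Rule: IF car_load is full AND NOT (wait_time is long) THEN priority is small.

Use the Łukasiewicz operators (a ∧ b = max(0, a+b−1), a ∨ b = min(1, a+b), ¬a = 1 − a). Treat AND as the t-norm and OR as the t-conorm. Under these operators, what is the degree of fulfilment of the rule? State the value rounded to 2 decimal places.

0.03

firing strength: full=0.14, ¬long=1−0.11=0.89; AND[max(0, a+b−1)] → w = 0.03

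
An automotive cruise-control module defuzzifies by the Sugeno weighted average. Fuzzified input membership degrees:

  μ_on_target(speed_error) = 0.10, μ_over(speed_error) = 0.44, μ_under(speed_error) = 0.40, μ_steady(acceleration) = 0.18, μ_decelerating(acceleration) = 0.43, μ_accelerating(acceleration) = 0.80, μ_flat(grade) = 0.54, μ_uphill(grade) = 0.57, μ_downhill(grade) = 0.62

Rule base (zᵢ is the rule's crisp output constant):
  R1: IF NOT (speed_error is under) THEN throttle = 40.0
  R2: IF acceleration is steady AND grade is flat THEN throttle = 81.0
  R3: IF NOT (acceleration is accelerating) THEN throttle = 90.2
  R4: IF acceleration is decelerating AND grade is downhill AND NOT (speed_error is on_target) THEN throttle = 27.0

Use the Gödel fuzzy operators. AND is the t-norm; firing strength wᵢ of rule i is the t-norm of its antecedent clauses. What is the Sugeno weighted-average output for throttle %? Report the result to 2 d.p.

R1 (z=40.0): ¬under=1−0.40=0.60 → w = 0.60
R2 (z=81.0): steady=0.18, flat=0.54; AND[min(a, b)] → w = 0.18
R3 (z=90.2): ¬accelerating=1−0.80=0.20 → w = 0.20
R4 (z=27.0): decelerating=0.43, downhill=0.62, ¬on_target=1−0.10=0.90; AND[min(a, b)] → w = 0.43
Weighted average = (0.60·40.0 + 0.18·81.0 + 0.20·90.2 + 0.43·27.0) / (0.60 + 0.18 + 0.20 + 0.43)
  = 68.2300 / 1.4100 = 48.39

48.39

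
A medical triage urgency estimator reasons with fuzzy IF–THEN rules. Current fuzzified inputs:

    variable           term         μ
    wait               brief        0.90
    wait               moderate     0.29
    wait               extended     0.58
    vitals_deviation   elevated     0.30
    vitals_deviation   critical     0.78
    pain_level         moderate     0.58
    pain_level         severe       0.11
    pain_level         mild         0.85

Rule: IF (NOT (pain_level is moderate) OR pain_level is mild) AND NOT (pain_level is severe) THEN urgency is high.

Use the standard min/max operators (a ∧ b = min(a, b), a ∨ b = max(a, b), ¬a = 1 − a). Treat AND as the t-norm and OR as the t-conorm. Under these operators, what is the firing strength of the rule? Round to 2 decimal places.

firing strength: (¬moderate=1−0.58=0.42 OR mild=0.85) = 0.85; AND[min(a, b)] with ¬severe=1−0.11=0.89 → w = 0.85

0.85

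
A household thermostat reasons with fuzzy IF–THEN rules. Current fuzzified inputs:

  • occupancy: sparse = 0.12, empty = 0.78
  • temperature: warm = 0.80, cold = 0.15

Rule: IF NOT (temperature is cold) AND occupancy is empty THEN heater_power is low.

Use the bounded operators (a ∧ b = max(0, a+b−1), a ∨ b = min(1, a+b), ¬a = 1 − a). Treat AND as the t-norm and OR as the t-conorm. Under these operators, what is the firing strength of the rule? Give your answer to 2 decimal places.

0.63

firing strength: ¬cold=1−0.15=0.85, empty=0.78; AND[max(0, a+b−1)] → w = 0.63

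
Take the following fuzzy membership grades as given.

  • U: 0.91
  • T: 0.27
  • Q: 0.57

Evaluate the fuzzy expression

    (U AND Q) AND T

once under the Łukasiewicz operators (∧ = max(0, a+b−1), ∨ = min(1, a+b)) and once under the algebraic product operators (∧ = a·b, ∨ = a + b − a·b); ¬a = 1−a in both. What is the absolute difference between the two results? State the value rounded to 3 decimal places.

Under Łukasiewicz:
  U AND Q = max(0, a+b−1) on (0.91, 0.57) = 0.48
  (U AND Q) AND T = max(0, a+b−1) on (0.48, 0.27) = 0.00
  → value = 0.0000
Under algebraic product:
  U AND Q = a·b on (0.9100, 0.5700) = 0.5187
  (U AND Q) AND T = a·b on (0.5187, 0.2700) = 0.1400
  → value = 0.1400
|0.0000 − 0.1400| = 0.140

0.140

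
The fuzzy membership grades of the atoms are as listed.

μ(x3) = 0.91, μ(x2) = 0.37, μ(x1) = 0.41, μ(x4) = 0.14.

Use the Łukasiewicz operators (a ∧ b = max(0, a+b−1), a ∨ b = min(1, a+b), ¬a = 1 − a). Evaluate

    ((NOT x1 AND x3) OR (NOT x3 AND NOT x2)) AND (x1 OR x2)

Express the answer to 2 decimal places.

NOT x1 = 1 − 0.41 = 0.59
NOT x1 AND x3 = max(0, a+b−1) on (0.59, 0.91) = 0.50
NOT x3 = 1 − 0.91 = 0.09
NOT x2 = 1 − 0.37 = 0.63
NOT x3 AND NOT x2 = max(0, a+b−1) on (0.09, 0.63) = 0.00
(NOT x1 AND x3) OR (NOT x3 AND NOT x2) = min(1, a+b) on (0.50, 0.00) = 0.50
x1 OR x2 = min(1, a+b) on (0.41, 0.37) = 0.78
((NOT x1 AND x3) OR (NOT x3 AND NOT x2)) AND (x1 OR x2) = max(0, a+b−1) on (0.50, 0.78) = 0.28

0.28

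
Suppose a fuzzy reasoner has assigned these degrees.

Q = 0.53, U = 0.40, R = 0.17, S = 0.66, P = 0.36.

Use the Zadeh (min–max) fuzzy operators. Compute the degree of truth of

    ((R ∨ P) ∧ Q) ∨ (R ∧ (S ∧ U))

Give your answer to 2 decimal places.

0.36

R ∨ P = max(a, b) on (0.17, 0.36) = 0.36
(R ∨ P) ∧ Q = min(a, b) on (0.36, 0.53) = 0.36
S ∧ U = min(a, b) on (0.66, 0.40) = 0.40
R ∧ (S ∧ U) = min(a, b) on (0.17, 0.40) = 0.17
((R ∨ P) ∧ Q) ∨ (R ∧ (S ∧ U)) = max(a, b) on (0.36, 0.17) = 0.36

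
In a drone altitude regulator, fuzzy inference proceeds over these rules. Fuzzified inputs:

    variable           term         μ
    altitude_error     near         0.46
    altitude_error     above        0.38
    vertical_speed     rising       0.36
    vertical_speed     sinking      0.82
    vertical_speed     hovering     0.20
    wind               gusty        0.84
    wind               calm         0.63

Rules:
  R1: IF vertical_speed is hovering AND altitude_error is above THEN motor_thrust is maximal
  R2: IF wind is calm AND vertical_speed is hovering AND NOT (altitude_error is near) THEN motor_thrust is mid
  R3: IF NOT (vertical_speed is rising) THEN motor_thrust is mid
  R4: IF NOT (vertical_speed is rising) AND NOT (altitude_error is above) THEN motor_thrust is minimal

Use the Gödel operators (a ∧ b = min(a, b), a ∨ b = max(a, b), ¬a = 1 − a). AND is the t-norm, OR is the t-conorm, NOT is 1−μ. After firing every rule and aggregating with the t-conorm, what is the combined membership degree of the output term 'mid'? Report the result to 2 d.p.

0.64

R1: hovering=0.20, above=0.38; AND[min(a, b)] → w = 0.20
R2: calm=0.63, hovering=0.20, ¬near=1−0.46=0.54; AND[min(a, b)] → w = 0.20
R3: ¬rising=1−0.36=0.64 → w = 0.64
R4: ¬rising=1−0.36=0.64, ¬above=1−0.38=0.62; AND[min(a, b)] → w = 0.62
Rules with consequent 'mid': {R2, R3} → strengths 0.20, 0.64
Aggregate via t-conorm [max(a, b)]: 0.64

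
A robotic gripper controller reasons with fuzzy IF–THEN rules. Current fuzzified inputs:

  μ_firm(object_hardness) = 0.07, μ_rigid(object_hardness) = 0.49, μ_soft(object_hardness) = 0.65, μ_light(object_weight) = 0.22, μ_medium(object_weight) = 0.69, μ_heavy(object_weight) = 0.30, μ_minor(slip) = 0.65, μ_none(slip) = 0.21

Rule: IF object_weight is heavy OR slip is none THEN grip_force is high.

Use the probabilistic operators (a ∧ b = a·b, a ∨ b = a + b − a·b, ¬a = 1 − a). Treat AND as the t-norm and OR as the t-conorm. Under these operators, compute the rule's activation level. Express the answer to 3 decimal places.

firing strength: heavy=0.30, none=0.21; OR[a + b − a·b] → w = 0.4470

0.447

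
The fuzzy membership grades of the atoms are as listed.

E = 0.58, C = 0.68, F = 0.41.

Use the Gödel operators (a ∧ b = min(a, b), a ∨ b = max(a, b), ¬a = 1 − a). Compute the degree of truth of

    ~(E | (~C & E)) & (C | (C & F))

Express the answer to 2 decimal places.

0.42

~C = 1 − 0.68 = 0.32
~C & E = min(a, b) on (0.32, 0.58) = 0.32
E | (~C & E) = max(a, b) on (0.58, 0.32) = 0.58
~(E | (~C & E)) = 1 − 0.58 = 0.42
C & F = min(a, b) on (0.68, 0.41) = 0.41
C | (C & F) = max(a, b) on (0.68, 0.41) = 0.68
~(E | (~C & E)) & (C | (C & F)) = min(a, b) on (0.42, 0.68) = 0.42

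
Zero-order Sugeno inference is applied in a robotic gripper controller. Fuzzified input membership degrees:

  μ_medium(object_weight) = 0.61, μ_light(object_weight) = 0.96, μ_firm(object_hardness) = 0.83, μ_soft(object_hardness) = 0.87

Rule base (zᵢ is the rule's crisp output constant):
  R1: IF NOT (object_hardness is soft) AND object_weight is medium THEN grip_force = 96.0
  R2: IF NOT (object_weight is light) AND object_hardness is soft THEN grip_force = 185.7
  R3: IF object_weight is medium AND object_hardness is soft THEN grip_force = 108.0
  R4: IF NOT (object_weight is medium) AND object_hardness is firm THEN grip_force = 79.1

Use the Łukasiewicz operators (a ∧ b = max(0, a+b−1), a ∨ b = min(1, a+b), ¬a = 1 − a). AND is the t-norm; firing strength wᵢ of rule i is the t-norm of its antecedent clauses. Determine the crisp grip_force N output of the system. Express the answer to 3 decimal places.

98.917

R1 (z=96.0): ¬soft=1−0.87=0.13, medium=0.61; AND[max(0, a+b−1)] → w = 0.00
R2 (z=185.7): ¬light=1−0.96=0.04, soft=0.87; AND[max(0, a+b−1)] → w = 0.00
R3 (z=108.0): medium=0.61, soft=0.87; AND[max(0, a+b−1)] → w = 0.48
R4 (z=79.1): ¬medium=1−0.61=0.39, firm=0.83; AND[max(0, a+b−1)] → w = 0.22
Weighted average = (0.00·96.0 + 0.00·185.7 + 0.48·108.0 + 0.22·79.1) / (0.00 + 0.00 + 0.48 + 0.22)
  = 69.2420 / 0.7000 = 98.917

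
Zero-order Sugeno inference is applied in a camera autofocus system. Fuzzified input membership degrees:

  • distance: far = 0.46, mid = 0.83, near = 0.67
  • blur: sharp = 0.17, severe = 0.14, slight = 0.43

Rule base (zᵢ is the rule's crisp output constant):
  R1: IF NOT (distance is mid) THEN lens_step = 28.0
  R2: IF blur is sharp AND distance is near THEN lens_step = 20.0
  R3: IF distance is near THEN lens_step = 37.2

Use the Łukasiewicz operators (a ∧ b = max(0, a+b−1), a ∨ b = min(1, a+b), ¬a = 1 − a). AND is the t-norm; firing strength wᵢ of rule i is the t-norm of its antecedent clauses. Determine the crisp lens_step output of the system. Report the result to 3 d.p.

35.338

R1 (z=28.0): ¬mid=1−0.83=0.17 → w = 0.17
R2 (z=20.0): sharp=0.17, near=0.67; AND[max(0, a+b−1)] → w = 0.00
R3 (z=37.2): near=0.67 → w = 0.67
Weighted average = (0.17·28.0 + 0.00·20.0 + 0.67·37.2) / (0.17 + 0.00 + 0.67)
  = 29.6840 / 0.8400 = 35.338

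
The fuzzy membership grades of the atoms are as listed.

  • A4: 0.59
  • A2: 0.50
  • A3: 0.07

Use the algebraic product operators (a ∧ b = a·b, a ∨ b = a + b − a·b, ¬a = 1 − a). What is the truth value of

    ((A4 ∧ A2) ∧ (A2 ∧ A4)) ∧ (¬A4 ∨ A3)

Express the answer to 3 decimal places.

0.039

A4 ∧ A2 = a·b on (0.5900, 0.5000) = 0.2950
A2 ∧ A4 = a·b on (0.5000, 0.5900) = 0.2950
(A4 ∧ A2) ∧ (A2 ∧ A4) = a·b on (0.2950, 0.2950) = 0.0870
¬A4 = 1 − 0.5900 = 0.4100
¬A4 ∨ A3 = a + b − a·b on (0.4100, 0.0700) = 0.4513
((A4 ∧ A2) ∧ (A2 ∧ A4)) ∧ (¬A4 ∨ A3) = a·b on (0.0870, 0.4513) = 0.0393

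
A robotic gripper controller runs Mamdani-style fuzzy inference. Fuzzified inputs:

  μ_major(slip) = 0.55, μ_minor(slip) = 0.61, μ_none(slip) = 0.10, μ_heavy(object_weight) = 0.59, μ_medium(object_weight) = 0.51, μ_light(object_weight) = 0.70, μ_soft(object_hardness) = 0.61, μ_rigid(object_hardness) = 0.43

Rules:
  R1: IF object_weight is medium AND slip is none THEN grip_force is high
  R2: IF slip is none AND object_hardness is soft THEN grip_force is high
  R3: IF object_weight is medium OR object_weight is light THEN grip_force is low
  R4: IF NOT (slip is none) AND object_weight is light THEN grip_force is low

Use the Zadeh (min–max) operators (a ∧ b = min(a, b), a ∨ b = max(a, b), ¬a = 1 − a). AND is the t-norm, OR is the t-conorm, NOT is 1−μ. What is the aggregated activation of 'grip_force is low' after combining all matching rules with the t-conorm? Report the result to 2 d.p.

0.70

R1: medium=0.51, none=0.10; AND[min(a, b)] → w = 0.10
R2: none=0.10, soft=0.61; AND[min(a, b)] → w = 0.10
R3: medium=0.51, light=0.70; OR[max(a, b)] → w = 0.70
R4: ¬none=1−0.10=0.90, light=0.70; AND[min(a, b)] → w = 0.70
Rules with consequent 'low': {R3, R4} → strengths 0.70, 0.70
Aggregate via t-conorm [max(a, b)]: 0.70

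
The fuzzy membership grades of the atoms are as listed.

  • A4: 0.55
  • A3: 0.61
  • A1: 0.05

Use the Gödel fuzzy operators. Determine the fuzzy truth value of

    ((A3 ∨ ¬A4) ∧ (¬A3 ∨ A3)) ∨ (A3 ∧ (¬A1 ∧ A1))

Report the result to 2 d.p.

0.61

¬A4 = 1 − 0.55 = 0.45
A3 ∨ ¬A4 = max(a, b) on (0.61, 0.45) = 0.61
¬A3 = 1 − 0.61 = 0.39
¬A3 ∨ A3 = max(a, b) on (0.39, 0.61) = 0.61
(A3 ∨ ¬A4) ∧ (¬A3 ∨ A3) = min(a, b) on (0.61, 0.61) = 0.61
¬A1 = 1 − 0.05 = 0.95
¬A1 ∧ A1 = min(a, b) on (0.95, 0.05) = 0.05
A3 ∧ (¬A1 ∧ A1) = min(a, b) on (0.61, 0.05) = 0.05
((A3 ∨ ¬A4) ∧ (¬A3 ∨ A3)) ∨ (A3 ∧ (¬A1 ∧ A1)) = max(a, b) on (0.61, 0.05) = 0.61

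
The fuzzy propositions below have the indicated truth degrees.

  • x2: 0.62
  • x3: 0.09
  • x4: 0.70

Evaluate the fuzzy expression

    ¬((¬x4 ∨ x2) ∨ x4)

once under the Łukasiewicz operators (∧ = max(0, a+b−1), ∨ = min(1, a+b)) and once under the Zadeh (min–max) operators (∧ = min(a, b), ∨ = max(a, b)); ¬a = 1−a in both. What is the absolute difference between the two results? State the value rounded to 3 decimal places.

0.300

Under Łukasiewicz:
  ¬x4 = 1 − 0.70 = 0.30
  ¬x4 ∨ x2 = min(1, a+b) on (0.30, 0.62) = 0.92
  (¬x4 ∨ x2) ∨ x4 = min(1, a+b) on (0.92, 0.70) = 1.00
  ¬((¬x4 ∨ x2) ∨ x4) = 1 − 1.00 = 0.00
  → value = 0.0000
Under Zadeh (min–max):
  ¬x4 = 1 − 0.70 = 0.30
  ¬x4 ∨ x2 = max(a, b) on (0.30, 0.62) = 0.62
  (¬x4 ∨ x2) ∨ x4 = max(a, b) on (0.62, 0.70) = 0.70
  ¬((¬x4 ∨ x2) ∨ x4) = 1 − 0.70 = 0.30
  → value = 0.3000
|0.0000 − 0.3000| = 0.300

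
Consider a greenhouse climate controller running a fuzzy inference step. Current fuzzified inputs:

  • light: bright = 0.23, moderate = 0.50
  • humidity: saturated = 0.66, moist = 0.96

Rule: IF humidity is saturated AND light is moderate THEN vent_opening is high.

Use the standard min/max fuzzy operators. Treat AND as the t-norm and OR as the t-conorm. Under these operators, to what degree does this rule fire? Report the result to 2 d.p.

0.50

firing strength: saturated=0.66, moderate=0.50; AND[min(a, b)] → w = 0.50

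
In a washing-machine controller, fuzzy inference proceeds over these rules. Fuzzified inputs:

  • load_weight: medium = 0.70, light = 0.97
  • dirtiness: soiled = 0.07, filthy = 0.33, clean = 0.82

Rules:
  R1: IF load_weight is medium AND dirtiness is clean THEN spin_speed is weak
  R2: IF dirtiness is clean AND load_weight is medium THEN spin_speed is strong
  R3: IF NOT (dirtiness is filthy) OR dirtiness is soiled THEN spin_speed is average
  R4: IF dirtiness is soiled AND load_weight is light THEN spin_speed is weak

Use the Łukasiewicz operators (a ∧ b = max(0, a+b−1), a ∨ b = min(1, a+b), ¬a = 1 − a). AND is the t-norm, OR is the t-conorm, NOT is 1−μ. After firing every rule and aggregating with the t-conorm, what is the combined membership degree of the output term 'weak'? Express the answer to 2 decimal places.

R1: medium=0.70, clean=0.82; AND[max(0, a+b−1)] → w = 0.52
R2: clean=0.82, medium=0.70; AND[max(0, a+b−1)] → w = 0.52
R3: ¬filthy=1−0.33=0.67, soiled=0.07; OR[min(1, a+b)] → w = 0.74
R4: soiled=0.07, light=0.97; AND[max(0, a+b−1)] → w = 0.04
Rules with consequent 'weak': {R1, R4} → strengths 0.52, 0.04
Aggregate via t-conorm [min(1, a+b)]: 0.56

0.56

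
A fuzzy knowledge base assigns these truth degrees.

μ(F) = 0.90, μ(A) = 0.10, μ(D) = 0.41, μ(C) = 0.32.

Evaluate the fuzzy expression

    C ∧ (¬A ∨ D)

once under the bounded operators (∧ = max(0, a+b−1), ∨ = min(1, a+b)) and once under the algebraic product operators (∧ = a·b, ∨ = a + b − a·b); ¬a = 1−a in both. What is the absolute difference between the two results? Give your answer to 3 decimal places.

Under bounded:
  ¬A = 1 − 0.10 = 0.90
  ¬A ∨ D = min(1, a+b) on (0.90, 0.41) = 1.00
  C ∧ (¬A ∨ D) = max(0, a+b−1) on (0.32, 1.00) = 0.32
  → value = 0.3200
Under algebraic product:
  ¬A = 1 − 0.1000 = 0.9000
  ¬A ∨ D = a + b − a·b on (0.9000, 0.4100) = 0.9410
  C ∧ (¬A ∨ D) = a·b on (0.3200, 0.9410) = 0.3011
  → value = 0.3011
|0.3200 − 0.3011| = 0.019

0.019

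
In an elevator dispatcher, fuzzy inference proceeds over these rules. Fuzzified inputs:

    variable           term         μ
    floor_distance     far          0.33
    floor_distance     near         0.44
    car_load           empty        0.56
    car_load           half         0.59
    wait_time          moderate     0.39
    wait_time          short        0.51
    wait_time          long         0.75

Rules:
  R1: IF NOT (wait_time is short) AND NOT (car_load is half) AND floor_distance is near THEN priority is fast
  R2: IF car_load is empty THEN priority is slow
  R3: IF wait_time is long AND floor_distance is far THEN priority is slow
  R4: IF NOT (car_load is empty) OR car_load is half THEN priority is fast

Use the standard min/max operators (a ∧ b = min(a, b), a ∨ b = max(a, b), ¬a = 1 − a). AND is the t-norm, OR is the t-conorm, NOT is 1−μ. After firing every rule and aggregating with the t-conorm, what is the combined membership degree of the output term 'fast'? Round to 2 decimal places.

R1: ¬short=1−0.51=0.49, ¬half=1−0.59=0.41, near=0.44; AND[min(a, b)] → w = 0.41
R2: empty=0.56 → w = 0.56
R3: long=0.75, far=0.33; AND[min(a, b)] → w = 0.33
R4: ¬empty=1−0.56=0.44, half=0.59; OR[max(a, b)] → w = 0.59
Rules with consequent 'fast': {R1, R4} → strengths 0.41, 0.59
Aggregate via t-conorm [max(a, b)]: 0.59

0.59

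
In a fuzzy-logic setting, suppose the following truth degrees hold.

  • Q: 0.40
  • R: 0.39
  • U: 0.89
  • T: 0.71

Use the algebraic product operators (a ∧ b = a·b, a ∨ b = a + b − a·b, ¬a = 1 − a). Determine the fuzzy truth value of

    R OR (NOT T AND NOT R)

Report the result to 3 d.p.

NOT T = 1 − 0.7100 = 0.2900
NOT R = 1 − 0.3900 = 0.6100
NOT T AND NOT R = a·b on (0.2900, 0.6100) = 0.1769
R OR (NOT T AND NOT R) = a + b − a·b on (0.3900, 0.1769) = 0.4979

0.498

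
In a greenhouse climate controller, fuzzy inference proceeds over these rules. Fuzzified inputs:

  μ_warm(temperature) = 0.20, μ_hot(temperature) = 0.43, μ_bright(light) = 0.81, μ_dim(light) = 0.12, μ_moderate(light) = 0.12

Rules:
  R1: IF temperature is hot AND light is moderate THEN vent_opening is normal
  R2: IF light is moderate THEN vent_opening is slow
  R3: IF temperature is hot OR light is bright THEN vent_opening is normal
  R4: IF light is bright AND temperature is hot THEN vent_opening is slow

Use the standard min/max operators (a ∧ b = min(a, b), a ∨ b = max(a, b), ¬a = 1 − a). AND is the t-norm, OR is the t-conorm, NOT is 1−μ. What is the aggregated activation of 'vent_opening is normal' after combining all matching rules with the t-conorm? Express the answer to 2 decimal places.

R1: hot=0.43, moderate=0.12; AND[min(a, b)] → w = 0.12
R2: moderate=0.12 → w = 0.12
R3: hot=0.43, bright=0.81; OR[max(a, b)] → w = 0.81
R4: bright=0.81, hot=0.43; AND[min(a, b)] → w = 0.43
Rules with consequent 'normal': {R1, R3} → strengths 0.12, 0.81
Aggregate via t-conorm [max(a, b)]: 0.81

0.81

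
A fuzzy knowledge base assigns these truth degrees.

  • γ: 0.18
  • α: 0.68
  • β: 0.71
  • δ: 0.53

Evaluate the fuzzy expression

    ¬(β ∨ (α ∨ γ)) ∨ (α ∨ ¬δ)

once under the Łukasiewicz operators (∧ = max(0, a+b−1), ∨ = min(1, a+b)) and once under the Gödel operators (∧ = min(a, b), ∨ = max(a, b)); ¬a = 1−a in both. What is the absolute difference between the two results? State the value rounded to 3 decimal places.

0.320

Under Łukasiewicz:
  α ∨ γ = min(1, a+b) on (0.68, 0.18) = 0.86
  β ∨ (α ∨ γ) = min(1, a+b) on (0.71, 0.86) = 1.00
  ¬(β ∨ (α ∨ γ)) = 1 − 1.00 = 0.00
  ¬δ = 1 − 0.53 = 0.47
  α ∨ ¬δ = min(1, a+b) on (0.68, 0.47) = 1.00
  ¬(β ∨ (α ∨ γ)) ∨ (α ∨ ¬δ) = min(1, a+b) on (0.00, 1.00) = 1.00
  → value = 1.0000
Under Gödel:
  α ∨ γ = max(a, b) on (0.68, 0.18) = 0.68
  β ∨ (α ∨ γ) = max(a, b) on (0.71, 0.68) = 0.71
  ¬(β ∨ (α ∨ γ)) = 1 − 0.71 = 0.29
  ¬δ = 1 − 0.53 = 0.47
  α ∨ ¬δ = max(a, b) on (0.68, 0.47) = 0.68
  ¬(β ∨ (α ∨ γ)) ∨ (α ∨ ¬δ) = max(a, b) on (0.29, 0.68) = 0.68
  → value = 0.6800
|1.0000 − 0.6800| = 0.320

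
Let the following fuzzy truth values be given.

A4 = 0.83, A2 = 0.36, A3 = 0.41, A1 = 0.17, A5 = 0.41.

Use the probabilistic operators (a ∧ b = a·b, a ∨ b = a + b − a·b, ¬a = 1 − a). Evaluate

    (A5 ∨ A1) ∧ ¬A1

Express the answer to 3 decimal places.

A5 ∨ A1 = a + b − a·b on (0.4100, 0.1700) = 0.5103
¬A1 = 1 − 0.1700 = 0.8300
(A5 ∨ A1) ∧ ¬A1 = a·b on (0.5103, 0.8300) = 0.4235

0.424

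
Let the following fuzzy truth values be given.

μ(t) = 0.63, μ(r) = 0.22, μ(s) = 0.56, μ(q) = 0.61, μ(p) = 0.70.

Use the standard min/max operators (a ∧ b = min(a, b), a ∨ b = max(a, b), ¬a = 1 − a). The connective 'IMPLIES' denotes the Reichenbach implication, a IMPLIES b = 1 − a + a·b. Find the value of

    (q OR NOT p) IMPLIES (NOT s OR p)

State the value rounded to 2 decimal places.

0.82

NOT p = 1 − 0.70 = 0.30
q OR NOT p = max(a, b) on (0.61, 0.30) = 0.61
NOT s = 1 − 0.56 = 0.44
NOT s OR p = max(a, b) on (0.44, 0.70) = 0.70
(q OR NOT p) IMPLIES (NOT s OR p)  [Reichenbach: 1 − a + a·b] with a=0.61, b=0.70 → 0.82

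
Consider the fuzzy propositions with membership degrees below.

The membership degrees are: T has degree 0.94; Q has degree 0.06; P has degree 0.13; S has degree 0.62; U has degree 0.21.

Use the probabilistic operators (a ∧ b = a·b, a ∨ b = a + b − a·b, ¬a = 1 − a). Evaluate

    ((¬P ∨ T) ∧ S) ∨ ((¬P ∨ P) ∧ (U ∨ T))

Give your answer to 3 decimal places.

¬P = 1 − 0.1300 = 0.8700
¬P ∨ T = a + b − a·b on (0.8700, 0.9400) = 0.9922
(¬P ∨ T) ∧ S = a·b on (0.9922, 0.6200) = 0.6152
¬P = 1 − 0.1300 = 0.8700
¬P ∨ P = a + b − a·b on (0.8700, 0.1300) = 0.8869
U ∨ T = a + b − a·b on (0.2100, 0.9400) = 0.9526
(¬P ∨ P) ∧ (U ∨ T) = a·b on (0.8869, 0.9526) = 0.8449
((¬P ∨ T) ∧ S) ∨ ((¬P ∨ P) ∧ (U ∨ T)) = a + b − a·b on (0.6152, 0.8449) = 0.9403

0.940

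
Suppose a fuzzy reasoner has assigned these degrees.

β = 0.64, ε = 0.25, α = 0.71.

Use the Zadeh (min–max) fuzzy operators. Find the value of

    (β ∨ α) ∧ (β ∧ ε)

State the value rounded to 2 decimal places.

β ∨ α = max(a, b) on (0.64, 0.71) = 0.71
β ∧ ε = min(a, b) on (0.64, 0.25) = 0.25
(β ∨ α) ∧ (β ∧ ε) = min(a, b) on (0.71, 0.25) = 0.25

0.25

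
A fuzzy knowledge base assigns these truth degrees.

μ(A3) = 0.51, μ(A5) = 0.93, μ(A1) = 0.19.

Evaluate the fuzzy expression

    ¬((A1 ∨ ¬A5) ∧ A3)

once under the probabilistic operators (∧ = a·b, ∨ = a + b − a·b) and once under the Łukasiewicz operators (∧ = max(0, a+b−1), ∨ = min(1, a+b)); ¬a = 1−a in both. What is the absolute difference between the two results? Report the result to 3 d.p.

Under probabilistic:
  ¬A5 = 1 − 0.9300 = 0.0700
  A1 ∨ ¬A5 = a + b − a·b on (0.1900, 0.0700) = 0.2467
  (A1 ∨ ¬A5) ∧ A3 = a·b on (0.2467, 0.5100) = 0.1258
  ¬((A1 ∨ ¬A5) ∧ A3) = 1 − 0.1258 = 0.8742
  → value = 0.8742
Under Łukasiewicz:
  ¬A5 = 1 − 0.93 = 0.07
  A1 ∨ ¬A5 = min(1, a+b) on (0.19, 0.07) = 0.26
  (A1 ∨ ¬A5) ∧ A3 = max(0, a+b−1) on (0.26, 0.51) = 0.00
  ¬((A1 ∨ ¬A5) ∧ A3) = 1 − 0.00 = 1.00
  → value = 1.0000
|0.8742 − 1.0000| = 0.126

0.126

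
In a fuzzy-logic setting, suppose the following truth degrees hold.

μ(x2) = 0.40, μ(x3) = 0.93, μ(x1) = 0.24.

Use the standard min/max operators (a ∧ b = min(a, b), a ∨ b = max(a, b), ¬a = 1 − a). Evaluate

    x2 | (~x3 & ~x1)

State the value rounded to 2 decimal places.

~x3 = 1 − 0.93 = 0.07
~x1 = 1 − 0.24 = 0.76
~x3 & ~x1 = min(a, b) on (0.07, 0.76) = 0.07
x2 | (~x3 & ~x1) = max(a, b) on (0.40, 0.07) = 0.40

0.40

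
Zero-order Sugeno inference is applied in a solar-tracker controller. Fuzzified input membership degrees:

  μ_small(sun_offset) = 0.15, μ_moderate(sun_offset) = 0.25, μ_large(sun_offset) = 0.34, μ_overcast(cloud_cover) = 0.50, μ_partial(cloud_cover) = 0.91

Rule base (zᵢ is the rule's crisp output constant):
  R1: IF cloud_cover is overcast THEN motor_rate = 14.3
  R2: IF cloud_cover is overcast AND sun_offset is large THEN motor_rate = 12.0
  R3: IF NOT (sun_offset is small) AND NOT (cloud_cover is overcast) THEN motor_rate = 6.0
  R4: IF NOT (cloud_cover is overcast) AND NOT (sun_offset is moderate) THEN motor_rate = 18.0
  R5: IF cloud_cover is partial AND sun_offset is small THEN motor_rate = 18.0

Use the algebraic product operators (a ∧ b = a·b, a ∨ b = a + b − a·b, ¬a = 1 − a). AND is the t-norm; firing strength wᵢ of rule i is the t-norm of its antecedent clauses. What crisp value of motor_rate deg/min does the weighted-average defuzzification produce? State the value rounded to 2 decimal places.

R1 (z=14.3): overcast=0.50 → w = 0.5000
R2 (z=12.0): overcast=0.50, large=0.34; AND[a·b] → w = 0.1700
R3 (z=6.0): ¬small=1−0.15=0.85, ¬overcast=1−0.50=0.50; AND[a·b] → w = 0.4250
R4 (z=18.0): ¬overcast=1−0.50=0.50, ¬moderate=1−0.25=0.75; AND[a·b] → w = 0.3750
R5 (z=18.0): partial=0.91, small=0.15; AND[a·b] → w = 0.1365
Weighted average = (0.5000·14.3 + 0.1700·12.0 + 0.4250·6.0 + 0.3750·18.0 + 0.1365·18.0) / (0.5000 + 0.1700 + 0.4250 + 0.3750 + 0.1365)
  = 20.9470 / 1.6065 = 13.04

13.04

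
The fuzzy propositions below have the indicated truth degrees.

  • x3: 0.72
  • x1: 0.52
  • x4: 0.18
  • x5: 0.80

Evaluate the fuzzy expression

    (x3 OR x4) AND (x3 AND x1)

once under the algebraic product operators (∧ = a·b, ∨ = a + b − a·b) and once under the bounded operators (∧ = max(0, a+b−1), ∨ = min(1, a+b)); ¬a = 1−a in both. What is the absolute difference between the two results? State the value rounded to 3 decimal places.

Under algebraic product:
  x3 OR x4 = a + b − a·b on (0.7200, 0.1800) = 0.7704
  x3 AND x1 = a·b on (0.7200, 0.5200) = 0.3744
  (x3 OR x4) AND (x3 AND x1) = a·b on (0.7704, 0.3744) = 0.2884
  → value = 0.2884
Under bounded:
  x3 OR x4 = min(1, a+b) on (0.72, 0.18) = 0.90
  x3 AND x1 = max(0, a+b−1) on (0.72, 0.52) = 0.24
  (x3 OR x4) AND (x3 AND x1) = max(0, a+b−1) on (0.90, 0.24) = 0.14
  → value = 0.1400
|0.2884 − 0.1400| = 0.148

0.148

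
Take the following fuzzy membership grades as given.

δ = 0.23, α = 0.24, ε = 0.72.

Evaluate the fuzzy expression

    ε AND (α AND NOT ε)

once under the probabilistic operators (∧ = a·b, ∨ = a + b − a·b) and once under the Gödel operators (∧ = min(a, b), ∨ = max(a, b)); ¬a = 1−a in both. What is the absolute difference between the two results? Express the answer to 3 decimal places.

0.192

Under probabilistic:
  NOT ε = 1 − 0.7200 = 0.2800
  α AND NOT ε = a·b on (0.2400, 0.2800) = 0.0672
  ε AND (α AND NOT ε) = a·b on (0.7200, 0.0672) = 0.0484
  → value = 0.0484
Under Gödel:
  NOT ε = 1 − 0.72 = 0.28
  α AND NOT ε = min(a, b) on (0.24, 0.28) = 0.24
  ε AND (α AND NOT ε) = min(a, b) on (0.72, 0.24) = 0.24
  → value = 0.2400
|0.0484 − 0.2400| = 0.192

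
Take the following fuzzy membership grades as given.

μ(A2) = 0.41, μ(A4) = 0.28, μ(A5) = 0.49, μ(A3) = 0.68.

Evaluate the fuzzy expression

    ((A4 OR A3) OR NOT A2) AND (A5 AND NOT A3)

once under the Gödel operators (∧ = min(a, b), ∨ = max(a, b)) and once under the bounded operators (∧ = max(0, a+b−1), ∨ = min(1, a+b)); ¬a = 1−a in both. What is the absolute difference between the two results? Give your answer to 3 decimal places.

Under Gödel:
  A4 OR A3 = max(a, b) on (0.28, 0.68) = 0.68
  NOT A2 = 1 − 0.41 = 0.59
  (A4 OR A3) OR NOT A2 = max(a, b) on (0.68, 0.59) = 0.68
  NOT A3 = 1 − 0.68 = 0.32
  A5 AND NOT A3 = min(a, b) on (0.49, 0.32) = 0.32
  ((A4 OR A3) OR NOT A2) AND (A5 AND NOT A3) = min(a, b) on (0.68, 0.32) = 0.32
  → value = 0.3200
Under bounded:
  A4 OR A3 = min(1, a+b) on (0.28, 0.68) = 0.96
  NOT A2 = 1 − 0.41 = 0.59
  (A4 OR A3) OR NOT A2 = min(1, a+b) on (0.96, 0.59) = 1.00
  NOT A3 = 1 − 0.68 = 0.32
  A5 AND NOT A3 = max(0, a+b−1) on (0.49, 0.32) = 0.00
  ((A4 OR A3) OR NOT A2) AND (A5 AND NOT A3) = max(0, a+b−1) on (1.00, 0.00) = 0.00
  → value = 0.0000
|0.3200 − 0.0000| = 0.320

0.320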